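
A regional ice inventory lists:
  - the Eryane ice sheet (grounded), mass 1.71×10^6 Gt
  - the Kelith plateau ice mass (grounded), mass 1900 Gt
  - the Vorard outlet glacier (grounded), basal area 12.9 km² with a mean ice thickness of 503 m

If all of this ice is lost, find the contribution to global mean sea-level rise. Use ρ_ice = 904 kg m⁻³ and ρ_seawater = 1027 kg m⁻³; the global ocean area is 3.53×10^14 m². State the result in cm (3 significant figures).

≈ 472 cm

Eryane: 1.71×10^6 Gt = 1.710×10^18 kg; dividing by ρ_w = 1027 kg m⁻³ gives 1.665×10^15 m³ of water.
Kelith: 1900 Gt = 1.900×10^15 kg; dividing by ρ_w = 1027 kg m⁻³ gives 1.850×10^12 m³ of water.
Vorard: ice volume = 12.9 km² × 503 m = 6.489 km³; 6.489 × (904/1027) = 5.712 km³ of water.
Total added water ≈ 1.667×10^15 m³ over 3.53×10^14 m² → Δh = 4.72 m = 472 cm.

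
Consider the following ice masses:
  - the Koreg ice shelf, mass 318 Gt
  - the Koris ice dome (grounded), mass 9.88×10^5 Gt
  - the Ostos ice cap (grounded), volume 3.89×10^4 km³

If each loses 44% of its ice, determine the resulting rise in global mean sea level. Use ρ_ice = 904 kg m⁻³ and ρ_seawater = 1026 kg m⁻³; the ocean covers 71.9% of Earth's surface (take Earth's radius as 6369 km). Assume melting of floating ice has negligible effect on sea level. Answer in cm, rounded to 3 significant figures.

The Koreg ice shelf is floating and already displaces its own weight of water, so its melt adds essentially nothing to sea level.
Koris: 0.44 × 9.88×10^5 Gt = 4.347×10^17 kg; dividing by ρ_w = 1026 kg m⁻³ gives 4.237×10^14 m³ of water.
Ostos: 0.44 × 3.89×10^4 km³ × (904/1026) = 1.508×10^4 km³ of water.
Total added water ≈ 4.388×10^14 m³ over 3.67×10^14 m² → Δh = 1.20 m = 120 cm.

≈ 120 cm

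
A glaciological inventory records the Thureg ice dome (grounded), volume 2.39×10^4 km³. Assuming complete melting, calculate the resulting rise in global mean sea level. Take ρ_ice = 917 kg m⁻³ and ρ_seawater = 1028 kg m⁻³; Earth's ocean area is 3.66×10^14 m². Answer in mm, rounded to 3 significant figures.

Thureg: 2.39×10^4 km³ × (917/1028) = 2.132×10^4 km³ of water.
Spread over 3.66×10^14 m² of ocean, Δh = 2.132×10^13 / 3.66×10^14 = 0.0582 m = 58.2 mm.

≈ 58.2 mm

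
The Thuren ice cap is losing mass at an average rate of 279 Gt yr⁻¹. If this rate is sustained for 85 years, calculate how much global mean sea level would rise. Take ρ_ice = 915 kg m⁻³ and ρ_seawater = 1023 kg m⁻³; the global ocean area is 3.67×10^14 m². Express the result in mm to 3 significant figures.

Total mass lost = 279 Gt/yr × 85 yr = 2.372×10^4 Gt = 2.372×10^16 kg.
ρ_w = 1023 kg m⁻³, so water volume = 2.372×10^16 / 1023 = 2.318×10^13 m³.
Δh = 2.318×10^13 / 3.67×10^14 = 0.0632 m = 63.2 mm.

≈ 63.2 mm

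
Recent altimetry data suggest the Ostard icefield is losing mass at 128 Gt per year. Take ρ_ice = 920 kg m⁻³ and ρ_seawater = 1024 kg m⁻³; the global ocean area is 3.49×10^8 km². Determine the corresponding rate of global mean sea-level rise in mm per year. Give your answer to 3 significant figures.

≈ 0.358 mm/yr

ρ_w = 1024 kg m⁻³. Annual water volume added = 128 Gt / ρ_w = 1.280×10^14 kg / 1024 kg m⁻³ = 1.250×10^11 m³.
Δh per year = 1.250×10^11 / 3.49×10^14 = 3.58×10^-4 m = 0.358 mm.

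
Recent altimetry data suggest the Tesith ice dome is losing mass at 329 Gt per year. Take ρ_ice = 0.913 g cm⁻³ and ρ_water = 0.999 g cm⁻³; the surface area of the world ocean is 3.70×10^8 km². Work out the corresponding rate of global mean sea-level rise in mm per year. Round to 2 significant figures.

ρ_w = 0.999 g cm⁻³ = 999 kg m⁻³. Annual water volume added = 329 Gt / ρ_w = 3.290×10^14 kg / 999 kg m⁻³ = 3.293×10^11 m³.
Δh per year = 3.293×10^11 / 3.70×10^14 = 8.90×10^-4 m = 0.89 mm.

≈ 0.89 mm/yr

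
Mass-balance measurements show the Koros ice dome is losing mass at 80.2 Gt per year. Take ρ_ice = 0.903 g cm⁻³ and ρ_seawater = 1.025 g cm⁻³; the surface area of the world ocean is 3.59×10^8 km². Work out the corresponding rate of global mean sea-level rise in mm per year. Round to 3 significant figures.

ρ_w = 1.025 g cm⁻³ = 1025 kg m⁻³. Annual water volume added = 80.2 Gt / ρ_w = 8.020×10^13 kg / 1025 kg m⁻³ = 7.824×10^10 m³.
Δh per year = 7.824×10^10 / 3.59×10^14 = 2.18×10^-4 m = 0.218 mm.

≈ 0.218 mm/yr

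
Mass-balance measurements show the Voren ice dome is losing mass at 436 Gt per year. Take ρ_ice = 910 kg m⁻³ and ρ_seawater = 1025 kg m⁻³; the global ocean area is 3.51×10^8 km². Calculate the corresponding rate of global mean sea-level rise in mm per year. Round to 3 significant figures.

ρ_w = 1025 kg m⁻³. Annual water volume added = 436 Gt / ρ_w = 4.360×10^14 kg / 1025 kg m⁻³ = 4.254×10^11 m³.
Δh per year = 4.254×10^11 / 3.51×10^14 = 1.21×10^-3 m = 1.21 mm.

≈ 1.21 mm/yr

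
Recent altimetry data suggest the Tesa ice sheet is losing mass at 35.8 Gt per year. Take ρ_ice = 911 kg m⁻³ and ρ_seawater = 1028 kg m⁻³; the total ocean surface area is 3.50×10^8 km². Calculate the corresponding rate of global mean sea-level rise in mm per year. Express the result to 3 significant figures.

ρ_w = 1028 kg m⁻³. Annual water volume added = 35.8 Gt / ρ_w = 3.580×10^13 kg / 1028 kg m⁻³ = 3.482×10^10 m³.
Δh per year = 3.482×10^10 / 3.50×10^14 = 9.95×10^-5 m = 0.0995 mm.

≈ 0.0995 mm/yr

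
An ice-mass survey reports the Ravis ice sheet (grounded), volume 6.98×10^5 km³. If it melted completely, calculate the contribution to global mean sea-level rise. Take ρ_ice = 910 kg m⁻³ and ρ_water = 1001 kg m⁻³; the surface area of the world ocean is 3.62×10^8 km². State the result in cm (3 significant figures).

Ravis: 6.98×10^5 km³ × (910/1001) = 6.345×10^5 km³ of water.
Spread over 3.62×10^14 m² of ocean, Δh = 6.345×10^14 / 3.62×10^14 = 1.75 m = 175 cm.

≈ 175 cm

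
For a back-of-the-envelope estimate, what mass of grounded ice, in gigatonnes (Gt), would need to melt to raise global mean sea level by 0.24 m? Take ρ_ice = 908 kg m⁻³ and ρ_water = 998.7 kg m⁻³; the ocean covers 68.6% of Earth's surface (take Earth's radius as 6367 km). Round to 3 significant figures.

≈ 8.38×10^4 Gt

Required water volume = Δh × A = 0.24 m × 3.49×10^14 m² = 8.387×10^13 m³.
ρ_w = 998.7 kg m⁻³, so the mass of water = 8.387×10^13 m³ × 998.7 kg m⁻³ = 8.376×10^16 kg = 8.38×10^4 Gt (and the same mass of ice, by conservation).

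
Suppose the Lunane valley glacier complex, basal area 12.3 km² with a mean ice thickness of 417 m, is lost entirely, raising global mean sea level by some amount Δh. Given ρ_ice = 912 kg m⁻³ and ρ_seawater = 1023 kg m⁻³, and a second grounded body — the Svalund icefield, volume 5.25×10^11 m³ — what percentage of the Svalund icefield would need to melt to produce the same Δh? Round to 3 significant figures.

Equal sea-level rise means equal mass of meltwater, i.e. equal mass of ice lost.
Ice mass of Lunane: 4.678×10^12 kg; ice mass of Svalund: 4.788×10^14 kg.
Fraction required = 4.678×10^12 / 4.788×10^14 = 9.77×10^-3 → 0.977 %.

≈ 0.977 %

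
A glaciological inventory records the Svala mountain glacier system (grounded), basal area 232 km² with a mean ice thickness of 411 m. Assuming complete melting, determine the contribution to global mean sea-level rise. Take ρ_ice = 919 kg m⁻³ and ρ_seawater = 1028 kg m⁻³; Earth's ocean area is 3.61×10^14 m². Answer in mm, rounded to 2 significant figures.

≈ 0.24 mm

Svala: ice volume = 232 km² × 411 m = 95.35 km³; 95.35 × (919/1028) = 85.24 km³ of water.
Spread over 3.61×10^14 m² of ocean, Δh = 8.524×10^10 / 3.61×10^14 = 2.36×10^-4 m = 0.24 mm.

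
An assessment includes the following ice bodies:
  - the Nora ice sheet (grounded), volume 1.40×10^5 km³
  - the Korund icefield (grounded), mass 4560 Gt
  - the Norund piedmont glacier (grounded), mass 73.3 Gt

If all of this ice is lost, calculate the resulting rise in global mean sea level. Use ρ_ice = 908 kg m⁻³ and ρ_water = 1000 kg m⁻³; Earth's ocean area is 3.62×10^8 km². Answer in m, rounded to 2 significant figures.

Nora: 1.40×10^5 km³ × (908/1000) = 1.271×10^5 km³ of water.
Korund: 4560 Gt = 4.560×10^15 kg; dividing by ρ_w = 1000 kg m⁻³ gives 4.560×10^12 m³ of water.
Norund: 73.3 Gt = 7.330×10^13 kg; dividing by ρ_w = 1000 kg m⁻³ gives 7.330×10^10 m³ of water.
Total added water ≈ 1.318×10^14 m³ over 3.62×10^14 m² → Δh = 0.364 m.

≈ 0.36 m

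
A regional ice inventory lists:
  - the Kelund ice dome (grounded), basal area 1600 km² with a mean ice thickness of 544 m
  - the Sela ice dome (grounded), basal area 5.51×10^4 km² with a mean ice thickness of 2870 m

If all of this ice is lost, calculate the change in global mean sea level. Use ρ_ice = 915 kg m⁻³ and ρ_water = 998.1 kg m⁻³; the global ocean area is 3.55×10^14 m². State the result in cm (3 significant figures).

Kelund: ice volume = 1600 km² × 544 m = 870.4 km³; 870.4 × (915/998.1) = 797.9 km³ of water.
Sela: ice volume = 5.51×10^4 km² × 2870 m = 1.581×10^5 km³; 1.581×10^5 × (915/998.1) = 1.450×10^5 km³ of water.
Total added water ≈ 1.458×10^14 m³ over 3.55×10^14 m² → Δh = 0.411 m = 41.1 cm.

≈ 41.1 cm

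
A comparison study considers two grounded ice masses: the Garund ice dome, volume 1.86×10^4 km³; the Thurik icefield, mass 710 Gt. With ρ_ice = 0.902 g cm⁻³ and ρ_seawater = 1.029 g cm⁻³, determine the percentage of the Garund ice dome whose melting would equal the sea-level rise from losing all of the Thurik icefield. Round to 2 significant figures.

Equal sea-level rise means equal mass of meltwater, i.e. equal mass of ice lost.
Ice mass of Thurik: 7.100×10^14 kg; ice mass of Garund: 1.678×10^16 kg.
Fraction required = 7.100×10^14 / 1.678×10^16 = 0.0423 → 4.2 %.

≈ 4.2 %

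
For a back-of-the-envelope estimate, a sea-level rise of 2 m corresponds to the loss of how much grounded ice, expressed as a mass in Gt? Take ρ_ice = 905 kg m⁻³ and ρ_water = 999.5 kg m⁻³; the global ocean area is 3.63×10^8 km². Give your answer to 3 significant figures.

≈ 7.26×10^5 Gt

Required water volume = Δh × A = 2 m × 3.63×10^14 m² = 7.260×10^14 m³.
ρ_w = 999.5 kg m⁻³, so the mass of water = 7.260×10^14 m³ × 999.5 kg m⁻³ = 7.256×10^17 kg = 7.26×10^5 Gt (and the same mass of ice, by conservation).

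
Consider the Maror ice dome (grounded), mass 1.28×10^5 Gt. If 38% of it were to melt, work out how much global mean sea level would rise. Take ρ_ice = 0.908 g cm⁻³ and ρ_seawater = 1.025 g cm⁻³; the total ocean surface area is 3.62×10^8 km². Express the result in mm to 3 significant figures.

≈ 131 mm

Maror: 0.38 × 1.28×10^5 Gt = 4.864×10^16 kg; dividing by ρ_w = 1.025 g cm⁻³ = 1025 kg m⁻³ gives 4.745×10^13 m³ of water.
Spread over 3.62×10^14 m² of ocean, Δh = 4.745×10^13 / 3.62×10^14 = 0.131 m = 131 mm.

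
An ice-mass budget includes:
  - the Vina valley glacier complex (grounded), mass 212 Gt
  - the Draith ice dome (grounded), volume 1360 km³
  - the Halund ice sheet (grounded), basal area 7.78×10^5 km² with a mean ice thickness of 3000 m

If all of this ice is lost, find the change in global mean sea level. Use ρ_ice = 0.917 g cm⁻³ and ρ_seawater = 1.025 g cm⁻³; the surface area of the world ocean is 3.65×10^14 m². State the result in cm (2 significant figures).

≈ 570 cm

Vina: 212 Gt = 2.120×10^14 kg; dividing by ρ_w = 1.025 g cm⁻³ = 1025 kg m⁻³ gives 2.068×10^11 m³ of water.
Draith: 1360 km³ × (917/1025) = 1217 km³ of water.
Halund: ice volume = 7.78×10^5 km² × 3000 m = 2.334×10^6 km³; 2.334×10^6 × (917/1025) = 2.088×10^6 km³ of water.
Total added water ≈ 2.089×10^15 m³ over 3.65×10^14 m² → Δh = 5.72 m = 570 cm.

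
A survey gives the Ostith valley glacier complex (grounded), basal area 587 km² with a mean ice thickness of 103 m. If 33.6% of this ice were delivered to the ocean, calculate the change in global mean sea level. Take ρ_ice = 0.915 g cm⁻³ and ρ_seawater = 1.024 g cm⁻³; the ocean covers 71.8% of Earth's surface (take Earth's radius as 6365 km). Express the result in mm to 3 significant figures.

≈ 0.0497 mm

Ostith: ice volume = 587 km² × 103 m = 60.46 km³; 0.336 × 60.46 × (915/1024) = 18.15 km³ of water.
Spread over 3.66×10^14 m² of ocean, Δh = 1.815×10^10 / 3.66×10^14 = 4.97×10^-5 m = 0.0497 mm.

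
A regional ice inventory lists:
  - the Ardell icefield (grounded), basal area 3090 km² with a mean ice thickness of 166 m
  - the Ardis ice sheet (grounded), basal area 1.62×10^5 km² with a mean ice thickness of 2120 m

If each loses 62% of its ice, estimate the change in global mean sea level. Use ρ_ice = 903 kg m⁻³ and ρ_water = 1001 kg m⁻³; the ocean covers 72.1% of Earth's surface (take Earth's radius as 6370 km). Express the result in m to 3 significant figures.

Ardell: ice volume = 3090 km² × 166 m = 512.9 km³; 0.62 × 512.9 × (903/1001) = 286.9 km³ of water.
Ardis: ice volume = 1.62×10^5 km² × 2120 m = 3.434×10^5 km³; 0.62 × 3.434×10^5 × (903/1001) = 1.921×10^5 km³ of water.
Total added water ≈ 1.924×10^14 m³ over 3.68×10^14 m² → Δh = 0.523 m.

≈ 0.523 m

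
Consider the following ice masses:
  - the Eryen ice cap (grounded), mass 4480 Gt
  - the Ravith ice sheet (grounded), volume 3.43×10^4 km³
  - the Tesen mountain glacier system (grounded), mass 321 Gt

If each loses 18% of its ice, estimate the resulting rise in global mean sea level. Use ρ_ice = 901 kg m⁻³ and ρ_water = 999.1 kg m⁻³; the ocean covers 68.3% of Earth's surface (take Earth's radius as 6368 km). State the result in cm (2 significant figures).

≈ 1.8 cm

Eryen: 0.18 × 4480 Gt = 8.064×10^14 kg; dividing by ρ_w = 999.1 kg m⁻³ gives 8.071×10^11 m³ of water.
Ravith: 0.18 × 3.43×10^4 km³ × (901/999.1) = 5568 km³ of water.
Tesen: 0.18 × 321 Gt = 5.778×10^13 kg; dividing by ρ_w = 999.1 kg m⁻³ gives 5.783×10^10 m³ of water.
Total added water ≈ 6.433×10^12 m³ over 3.48×10^14 m² → Δh = 0.0185 m = 1.8 cm.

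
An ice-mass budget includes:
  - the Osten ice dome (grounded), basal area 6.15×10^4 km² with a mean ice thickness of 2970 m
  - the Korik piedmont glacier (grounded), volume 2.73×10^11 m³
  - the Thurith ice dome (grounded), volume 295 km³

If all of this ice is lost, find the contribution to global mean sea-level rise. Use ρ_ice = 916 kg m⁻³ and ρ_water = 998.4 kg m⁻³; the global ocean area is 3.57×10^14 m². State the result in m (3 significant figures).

≈ 0.471 m

Osten: ice volume = 6.15×10^4 km² × 2970 m = 1.827×10^5 km³; 1.827×10^5 × (916/998.4) = 1.676×10^5 km³ of water.
Korik: 2.73×10^11 m³ × (916/998.4) = 2.505×10^11 m³ of water.
Thurith: 295 km³ × (916/998.4) = 270.7 km³ of water.
Total added water ≈ 1.681×10^14 m³ over 3.57×10^14 m² → Δh = 0.471 m.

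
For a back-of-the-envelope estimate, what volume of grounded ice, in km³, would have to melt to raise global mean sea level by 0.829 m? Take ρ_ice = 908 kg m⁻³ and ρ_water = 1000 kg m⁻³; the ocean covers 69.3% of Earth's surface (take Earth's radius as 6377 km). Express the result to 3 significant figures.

≈ 3.23×10^5 km³

Required water volume = Δh × A = 0.829 m × 3.54×10^14 m² = 2.936×10^14 m³ = 2.936×10^5 km³.
Ice volume = water volume × ρ_w/ρ_ice = 2.936×10^5 × 1000/908 = 3.23×10^5 km³.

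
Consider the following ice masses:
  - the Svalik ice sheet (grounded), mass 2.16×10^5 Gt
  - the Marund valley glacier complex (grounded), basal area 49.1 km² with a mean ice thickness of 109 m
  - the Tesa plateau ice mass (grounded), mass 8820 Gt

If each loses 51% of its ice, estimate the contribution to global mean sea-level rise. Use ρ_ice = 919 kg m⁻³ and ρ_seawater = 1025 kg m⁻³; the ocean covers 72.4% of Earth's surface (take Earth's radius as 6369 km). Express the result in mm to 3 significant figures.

≈ 303 mm

Svalik: 0.51 × 2.16×10^5 Gt = 1.102×10^17 kg; dividing by ρ_w = 1025 kg m⁻³ gives 1.075×10^14 m³ of water.
Marund: ice volume = 49.1 km² × 109 m = 5.352 km³; 0.51 × 5.352 × (919/1025) = 2.447 km³ of water.
Tesa: 0.51 × 8820 Gt = 4.498×10^15 kg; dividing by ρ_w = 1025 kg m⁻³ gives 4.388×10^12 m³ of water.
Total added water ≈ 1.119×10^14 m³ over 3.69×10^14 m² → Δh = 0.303 m = 303 mm.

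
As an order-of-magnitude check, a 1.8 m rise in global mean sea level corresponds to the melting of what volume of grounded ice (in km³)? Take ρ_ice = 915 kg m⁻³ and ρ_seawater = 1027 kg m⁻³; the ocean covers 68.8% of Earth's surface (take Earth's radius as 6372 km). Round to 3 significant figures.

Required water volume = Δh × A = 1.8 m × 3.51×10^14 m² = 6.319×10^14 m³ = 6.319×10^5 km³.
Ice volume = water volume × ρ_w/ρ_ice = 6.319×10^5 × 1027/915 = 7.09×10^5 km³.

≈ 7.09×10^5 km³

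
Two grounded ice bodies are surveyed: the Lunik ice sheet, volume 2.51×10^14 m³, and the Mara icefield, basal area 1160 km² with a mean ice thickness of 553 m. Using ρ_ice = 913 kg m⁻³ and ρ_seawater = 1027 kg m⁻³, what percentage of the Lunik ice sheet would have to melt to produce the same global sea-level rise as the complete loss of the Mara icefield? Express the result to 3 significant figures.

Equal sea-level rise means equal mass of meltwater, i.e. equal mass of ice lost.
Ice mass of Mara: 5.857×10^14 kg; ice mass of Lunik: 2.292×10^17 kg.
Fraction required = 5.857×10^14 / 2.292×10^17 = 2.56×10^-3 → 0.256 %.

≈ 0.256 %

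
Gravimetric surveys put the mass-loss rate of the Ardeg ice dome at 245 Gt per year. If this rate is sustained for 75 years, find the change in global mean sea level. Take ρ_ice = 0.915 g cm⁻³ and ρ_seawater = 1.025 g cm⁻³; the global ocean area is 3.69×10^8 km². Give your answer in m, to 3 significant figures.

Total mass lost = 245 Gt/yr × 75 yr = 1.838×10^4 Gt = 1.838×10^16 kg.
ρ_w = 1.025 g cm⁻³ = 1025 kg m⁻³, so water volume = 1.838×10^16 / 1025 = 1.793×10^13 m³.
Δh = 1.793×10^13 / 3.69×10^14 = 0.0486 m.

≈ 0.0486 m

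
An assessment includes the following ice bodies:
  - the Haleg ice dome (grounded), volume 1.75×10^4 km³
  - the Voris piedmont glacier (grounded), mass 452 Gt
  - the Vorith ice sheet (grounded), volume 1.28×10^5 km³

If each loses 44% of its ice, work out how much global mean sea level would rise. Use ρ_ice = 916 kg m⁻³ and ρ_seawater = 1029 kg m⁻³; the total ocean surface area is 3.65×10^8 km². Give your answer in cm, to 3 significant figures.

≈ 15.7 cm

Haleg: 0.44 × 1.75×10^4 km³ × (916/1029) = 6854 km³ of water.
Voris: 0.44 × 452 Gt = 1.989×10^14 kg; dividing by ρ_w = 1029 kg m⁻³ gives 1.933×10^11 m³ of water.
Vorith: 0.44 × 1.28×10^5 km³ × (916/1029) = 5.014×10^4 km³ of water.
Total added water ≈ 5.718×10^13 m³ over 3.65×10^14 m² → Δh = 0.157 m = 15.7 cm.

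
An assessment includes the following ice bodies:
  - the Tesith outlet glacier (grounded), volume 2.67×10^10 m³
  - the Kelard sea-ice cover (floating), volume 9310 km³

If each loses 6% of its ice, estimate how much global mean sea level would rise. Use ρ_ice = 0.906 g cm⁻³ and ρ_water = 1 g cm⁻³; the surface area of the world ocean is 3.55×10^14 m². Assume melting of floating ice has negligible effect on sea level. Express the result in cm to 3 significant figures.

Tesith: 0.06 × 2.67×10^10 m³ × (906/1000) = 1.451×10^9 m³ of water.
The Kelard sea-ice cover is floating and already displaces its own weight of water, so its melt adds essentially nothing to sea level.
Total added water ≈ 1.451×10^9 m³ over 3.55×10^14 m² → Δh = 4.09×10^-6 m = 4.09×10^-4 cm.

≈ 4.09×10^-4 cm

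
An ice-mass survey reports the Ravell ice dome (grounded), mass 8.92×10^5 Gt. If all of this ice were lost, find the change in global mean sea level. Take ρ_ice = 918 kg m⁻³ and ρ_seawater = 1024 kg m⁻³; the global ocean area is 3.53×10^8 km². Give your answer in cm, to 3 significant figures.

Ravell: 8.92×10^5 Gt = 8.920×10^17 kg; dividing by ρ_w = 1024 kg m⁻³ gives 8.711×10^14 m³ of water.
Spread over 3.53×10^14 m² of ocean, Δh = 8.711×10^14 / 3.53×10^14 = 2.47 m = 247 cm.

≈ 247 cm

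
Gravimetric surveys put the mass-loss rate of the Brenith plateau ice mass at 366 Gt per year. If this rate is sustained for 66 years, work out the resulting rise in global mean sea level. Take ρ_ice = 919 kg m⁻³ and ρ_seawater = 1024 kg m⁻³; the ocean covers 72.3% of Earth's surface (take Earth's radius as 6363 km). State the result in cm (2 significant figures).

Total mass lost = 366 Gt/yr × 66 yr = 2.416×10^4 Gt = 2.416×10^16 kg.
ρ_w = 1024 kg m⁻³, so water volume = 2.416×10^16 / 1024 = 2.359×10^13 m³.
Δh = 2.359×10^13 / 3.68×10^14 = 0.0641 m = 6.4 cm.

≈ 6.4 cm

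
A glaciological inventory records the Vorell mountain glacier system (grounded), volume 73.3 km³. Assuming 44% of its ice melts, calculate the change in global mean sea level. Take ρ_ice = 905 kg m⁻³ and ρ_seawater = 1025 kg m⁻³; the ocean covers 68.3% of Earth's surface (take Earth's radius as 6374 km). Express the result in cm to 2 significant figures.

≈ 8.2×10^-3 cm

Vorell: 0.44 × 73.3 km³ × (905/1025) = 28.48 km³ of water.
Spread over 3.49×10^14 m² of ocean, Δh = 2.848×10^10 / 3.49×10^14 = 8.17×10^-5 m = 8.2×10^-3 cm.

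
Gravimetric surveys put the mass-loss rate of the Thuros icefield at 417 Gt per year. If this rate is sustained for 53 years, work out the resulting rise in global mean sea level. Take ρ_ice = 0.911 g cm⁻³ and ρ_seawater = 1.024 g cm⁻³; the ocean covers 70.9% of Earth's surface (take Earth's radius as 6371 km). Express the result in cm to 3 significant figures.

Total mass lost = 417 Gt/yr × 53 yr = 2.210×10^4 Gt = 2.210×10^16 kg.
ρ_w = 1.024 g cm⁻³ = 1024 kg m⁻³, so water volume = 2.210×10^16 / 1024 = 2.158×10^13 m³.
Δh = 2.158×10^13 / 3.62×10^14 = 0.0597 m = 5.97 cm.

≈ 5.97 cm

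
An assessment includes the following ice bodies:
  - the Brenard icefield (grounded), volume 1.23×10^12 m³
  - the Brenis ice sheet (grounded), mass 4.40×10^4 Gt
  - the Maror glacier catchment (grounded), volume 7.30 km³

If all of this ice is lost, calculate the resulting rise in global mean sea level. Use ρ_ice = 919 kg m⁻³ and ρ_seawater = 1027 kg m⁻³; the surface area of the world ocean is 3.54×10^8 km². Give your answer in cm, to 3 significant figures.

≈ 12.4 cm

Brenard: 1.23×10^12 m³ × (919/1027) = 1.101×10^12 m³ of water.
Brenis: 4.40×10^4 Gt = 4.400×10^16 kg; dividing by ρ_w = 1027 kg m⁻³ gives 4.284×10^13 m³ of water.
Maror: 7.30 km³ × (919/1027) = 6.532 km³ of water.
Total added water ≈ 4.395×10^13 m³ over 3.54×10^14 m² → Δh = 0.124 m = 12.4 cm.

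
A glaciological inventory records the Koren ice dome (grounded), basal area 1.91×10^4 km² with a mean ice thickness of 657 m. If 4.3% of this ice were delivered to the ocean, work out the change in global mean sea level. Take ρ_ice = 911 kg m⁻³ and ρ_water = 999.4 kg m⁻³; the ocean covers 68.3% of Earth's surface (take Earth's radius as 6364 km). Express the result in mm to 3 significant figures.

Koren: ice volume = 1.91×10^4 km² × 657 m = 1.255×10^4 km³; 0.043 × 1.255×10^4 × (911/999.4) = 491.9 km³ of water.
Spread over 3.48×10^14 m² of ocean, Δh = 4.919×10^11 / 3.48×10^14 = 1.41×10^-3 m = 1.41 mm.

≈ 1.41 mm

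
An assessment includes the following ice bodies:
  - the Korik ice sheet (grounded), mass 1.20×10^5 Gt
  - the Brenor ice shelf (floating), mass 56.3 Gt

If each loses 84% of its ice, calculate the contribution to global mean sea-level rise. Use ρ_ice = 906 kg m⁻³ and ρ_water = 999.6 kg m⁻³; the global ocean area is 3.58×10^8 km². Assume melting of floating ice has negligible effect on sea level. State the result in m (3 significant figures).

≈ 0.282 m

Korik: 0.84 × 1.20×10^5 Gt = 1.008×10^17 kg; dividing by ρ_w = 999.6 kg m⁻³ gives 1.008×10^14 m³ of water.
The Brenor ice shelf is floating and already displaces its own weight of water, so its melt adds essentially nothing to sea level.
Total added water ≈ 1.008×10^14 m³ over 3.58×10^14 m² → Δh = 0.282 m.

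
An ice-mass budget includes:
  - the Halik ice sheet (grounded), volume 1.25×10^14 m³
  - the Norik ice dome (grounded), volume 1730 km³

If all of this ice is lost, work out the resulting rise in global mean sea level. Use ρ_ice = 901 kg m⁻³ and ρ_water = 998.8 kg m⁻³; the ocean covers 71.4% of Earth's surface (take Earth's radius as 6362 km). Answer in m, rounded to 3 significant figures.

Halik: 1.25×10^14 m³ × (901/998.8) = 1.128×10^14 m³ of water.
Norik: 1730 km³ × (901/998.8) = 1561 km³ of water.
Total added water ≈ 1.143×10^14 m³ over 3.63×10^14 m² → Δh = 0.315 m.

≈ 0.315 m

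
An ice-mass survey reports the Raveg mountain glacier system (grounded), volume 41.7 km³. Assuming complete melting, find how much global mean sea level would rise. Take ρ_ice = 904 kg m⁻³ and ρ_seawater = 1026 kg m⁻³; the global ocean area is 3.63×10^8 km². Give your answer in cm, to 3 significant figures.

Raveg: 41.7 km³ × (904/1026) = 36.74 km³ of water.
Spread over 3.63×10^14 m² of ocean, Δh = 3.674×10^10 / 3.63×10^14 = 1.01×10^-4 m = 0.0101 cm.

≈ 0.0101 cm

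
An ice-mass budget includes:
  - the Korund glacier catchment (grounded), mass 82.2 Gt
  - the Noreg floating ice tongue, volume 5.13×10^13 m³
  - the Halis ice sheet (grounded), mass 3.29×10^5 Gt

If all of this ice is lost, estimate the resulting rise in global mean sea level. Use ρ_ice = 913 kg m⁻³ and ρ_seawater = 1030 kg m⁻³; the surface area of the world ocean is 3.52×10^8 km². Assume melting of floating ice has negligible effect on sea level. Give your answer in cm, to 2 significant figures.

Korund: 82.2 Gt = 8.220×10^13 kg; dividing by ρ_w = 1030 kg m⁻³ gives 7.981×10^10 m³ of water.
The Noreg floating ice tongue is floating and already displaces its own weight of water, so its melt adds essentially nothing to sea level.
Halis: 3.29×10^5 Gt = 3.290×10^17 kg; dividing by ρ_w = 1030 kg m⁻³ gives 3.194×10^14 m³ of water.
Total added water ≈ 3.195×10^14 m³ over 3.52×10^14 m² → Δh = 0.908 m = 91 cm.

≈ 91 cm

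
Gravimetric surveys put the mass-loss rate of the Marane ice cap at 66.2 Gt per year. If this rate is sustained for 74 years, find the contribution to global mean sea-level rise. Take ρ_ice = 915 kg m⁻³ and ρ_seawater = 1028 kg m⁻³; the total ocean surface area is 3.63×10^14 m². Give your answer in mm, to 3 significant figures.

≈ 13.1 mm

Total mass lost = 66.2 Gt/yr × 74 yr = 4899 Gt = 4.899×10^15 kg.
ρ_w = 1028 kg m⁻³, so water volume = 4.899×10^15 / 1028 = 4.765×10^12 m³.
Δh = 4.765×10^12 / 3.63×10^14 = 0.0131 m = 13.1 mm.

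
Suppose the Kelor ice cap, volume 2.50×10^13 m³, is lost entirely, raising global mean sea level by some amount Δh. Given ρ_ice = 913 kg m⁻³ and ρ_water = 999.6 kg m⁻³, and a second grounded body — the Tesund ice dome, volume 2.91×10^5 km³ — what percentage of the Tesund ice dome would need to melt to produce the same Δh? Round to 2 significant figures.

Equal sea-level rise means equal mass of meltwater, i.e. equal mass of ice lost.
Ice mass of Kelor: 2.282×10^16 kg; ice mass of Tesund: 2.657×10^17 kg.
Fraction required = 2.282×10^16 / 2.657×10^17 = 0.0859 → 8.6 %.

≈ 8.6 %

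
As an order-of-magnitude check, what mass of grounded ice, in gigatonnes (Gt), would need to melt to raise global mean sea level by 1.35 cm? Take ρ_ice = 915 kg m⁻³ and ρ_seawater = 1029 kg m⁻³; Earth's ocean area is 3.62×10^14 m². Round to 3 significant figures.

≈ 5030 Gt

Required water volume = Δh × A = 0.0135 m × 3.62×10^14 m² = 4.887×10^12 m³.
ρ_w = 1029 kg m⁻³, so the mass of water = 4.887×10^12 m³ × 1029 kg m⁻³ = 5.029×10^15 kg = 5030 Gt (and the same mass of ice, by conservation).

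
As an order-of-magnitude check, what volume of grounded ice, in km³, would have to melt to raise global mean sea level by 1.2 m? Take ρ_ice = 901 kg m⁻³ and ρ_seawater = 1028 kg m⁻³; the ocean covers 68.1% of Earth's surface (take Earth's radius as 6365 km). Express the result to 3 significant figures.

≈ 4.75×10^5 km³

Required water volume = Δh × A = 1.2 m × 3.47×10^14 m² = 4.160×10^14 m³ = 4.160×10^5 km³.
Ice volume = water volume × ρ_w/ρ_ice = 4.160×10^5 × 1028/901 = 4.75×10^5 km³.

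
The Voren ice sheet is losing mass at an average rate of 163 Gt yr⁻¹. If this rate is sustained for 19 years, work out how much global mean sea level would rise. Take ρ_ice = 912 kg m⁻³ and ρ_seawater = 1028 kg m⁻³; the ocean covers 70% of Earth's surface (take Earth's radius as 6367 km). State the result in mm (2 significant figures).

Total mass lost = 163 Gt/yr × 19 yr = 3097 Gt = 3.097×10^15 kg.
ρ_w = 1028 kg m⁻³, so water volume = 3.097×10^15 / 1028 = 3.013×10^12 m³.
Δh = 3.013×10^12 / 3.57×10^14 = 8.45×10^-3 m = 8.4 mm.

≈ 8.4 mm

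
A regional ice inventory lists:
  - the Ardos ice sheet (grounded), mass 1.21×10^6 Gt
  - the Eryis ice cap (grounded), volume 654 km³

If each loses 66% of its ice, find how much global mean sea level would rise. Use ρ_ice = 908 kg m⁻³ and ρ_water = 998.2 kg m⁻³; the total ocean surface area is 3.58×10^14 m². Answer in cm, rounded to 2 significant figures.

≈ 220 cm

Ardos: 0.66 × 1.21×10^6 Gt = 7.986×10^17 kg; dividing by ρ_w = 998.2 kg m⁻³ gives 8.000×10^14 m³ of water.
Eryis: 0.66 × 654 km³ × (908/998.2) = 392.6 km³ of water.
Total added water ≈ 8.004×10^14 m³ over 3.58×10^14 m² → Δh = 2.24 m = 220 cm.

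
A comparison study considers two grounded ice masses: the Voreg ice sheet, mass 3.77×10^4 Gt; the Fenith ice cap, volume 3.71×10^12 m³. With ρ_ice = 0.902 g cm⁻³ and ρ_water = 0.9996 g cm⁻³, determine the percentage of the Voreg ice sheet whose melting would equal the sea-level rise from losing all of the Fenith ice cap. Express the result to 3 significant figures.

Equal sea-level rise means equal mass of meltwater, i.e. equal mass of ice lost.
Ice mass of Fenith: 3.346×10^15 kg; ice mass of Voreg: 3.770×10^16 kg.
Fraction required = 3.346×10^15 / 3.770×10^16 = 0.0888 → 8.88 %.

≈ 8.88 %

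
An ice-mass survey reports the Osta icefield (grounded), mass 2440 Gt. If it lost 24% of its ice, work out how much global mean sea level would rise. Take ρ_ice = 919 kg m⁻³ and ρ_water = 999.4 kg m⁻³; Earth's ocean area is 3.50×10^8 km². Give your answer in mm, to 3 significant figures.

≈ 1.67 mm

Osta: 0.24 × 2440 Gt = 5.856×10^14 kg; dividing by ρ_w = 999.4 kg m⁻³ gives 5.860×10^11 m³ of water.
Spread over 3.50×10^14 m² of ocean, Δh = 5.860×10^11 / 3.50×10^14 = 1.67×10^-3 m = 1.67 mm.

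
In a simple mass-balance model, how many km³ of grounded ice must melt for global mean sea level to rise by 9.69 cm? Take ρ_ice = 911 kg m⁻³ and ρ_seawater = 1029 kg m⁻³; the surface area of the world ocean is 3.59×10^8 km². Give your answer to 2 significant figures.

≈ 3.9×10^4 km³

Required water volume = Δh × A = 0.0969 m × 3.59×10^14 m² = 3.479×10^13 m³ = 3.479×10^4 km³.
Ice volume = water volume × ρ_w/ρ_ice = 3.479×10^4 × 1029/911 = 3.9×10^4 km³.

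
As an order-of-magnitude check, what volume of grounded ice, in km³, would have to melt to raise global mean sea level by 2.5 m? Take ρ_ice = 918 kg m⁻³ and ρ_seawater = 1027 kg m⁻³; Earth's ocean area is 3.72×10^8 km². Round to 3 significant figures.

≈ 1.04×10^6 km³

Required water volume = Δh × A = 2.5 m × 3.72×10^14 m² = 9.300×10^14 m³ = 9.300×10^5 km³.
Ice volume = water volume × ρ_w/ρ_ice = 9.300×10^5 × 1027/918 = 1.04×10^6 km³.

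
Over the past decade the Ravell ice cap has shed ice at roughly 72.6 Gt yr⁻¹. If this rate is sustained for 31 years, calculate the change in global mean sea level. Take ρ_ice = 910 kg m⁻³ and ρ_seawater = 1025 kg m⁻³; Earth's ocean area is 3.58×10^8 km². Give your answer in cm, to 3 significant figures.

≈ 0.613 cm

Total mass lost = 72.6 Gt/yr × 31 yr = 2251 Gt = 2.251×10^15 kg.
ρ_w = 1025 kg m⁻³, so water volume = 2.251×10^15 / 1025 = 2.196×10^12 m³.
Δh = 2.196×10^12 / 3.58×10^14 = 6.13×10^-3 m = 0.613 cm.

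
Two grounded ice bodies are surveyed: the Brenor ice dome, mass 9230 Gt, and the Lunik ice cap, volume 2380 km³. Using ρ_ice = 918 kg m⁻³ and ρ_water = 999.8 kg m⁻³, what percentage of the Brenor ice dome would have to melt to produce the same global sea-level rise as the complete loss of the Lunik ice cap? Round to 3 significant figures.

Equal sea-level rise means equal mass of meltwater, i.e. equal mass of ice lost.
Ice mass of Lunik: 2.185×10^15 kg; ice mass of Brenor: 9.230×10^15 kg.
Fraction required = 2.185×10^15 / 9.230×10^15 = 0.237 → 23.7 %.

≈ 23.7 %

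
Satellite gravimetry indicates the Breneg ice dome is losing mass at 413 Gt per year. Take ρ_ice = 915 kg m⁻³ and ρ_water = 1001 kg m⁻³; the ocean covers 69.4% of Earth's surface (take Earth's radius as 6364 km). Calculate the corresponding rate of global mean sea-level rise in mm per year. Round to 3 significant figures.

≈ 1.17 mm/yr

ρ_w = 1001 kg m⁻³. Annual water volume added = 413 Gt / ρ_w = 4.130×10^14 kg / 1001 kg m⁻³ = 4.126×10^11 m³.
Δh per year = 4.126×10^11 / 3.53×10^14 = 1.17×10^-3 m = 1.17 mm.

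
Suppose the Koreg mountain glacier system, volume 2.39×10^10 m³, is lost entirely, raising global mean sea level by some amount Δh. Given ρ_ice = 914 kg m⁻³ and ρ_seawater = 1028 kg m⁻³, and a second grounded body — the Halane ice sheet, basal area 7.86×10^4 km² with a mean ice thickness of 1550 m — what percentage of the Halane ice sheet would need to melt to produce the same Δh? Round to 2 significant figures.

≈ 0.020 %

Equal sea-level rise means equal mass of meltwater, i.e. equal mass of ice lost.
Ice mass of Koreg: 2.184×10^13 kg; ice mass of Halane: 1.114×10^17 kg.
Fraction required = 2.184×10^13 / 1.114×10^17 = 1.96×10^-4 → 0.020 %.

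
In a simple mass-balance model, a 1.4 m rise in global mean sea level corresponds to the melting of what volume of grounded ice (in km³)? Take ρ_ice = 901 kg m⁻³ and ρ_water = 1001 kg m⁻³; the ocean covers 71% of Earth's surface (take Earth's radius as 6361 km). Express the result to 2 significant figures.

≈ 5.6×10^5 km³

Required water volume = Δh × A = 1.4 m × 3.61×10^14 m² = 5.054×10^14 m³ = 5.054×10^5 km³.
Ice volume = water volume × ρ_w/ρ_ice = 5.054×10^5 × 1001/901 = 5.6×10^5 km³.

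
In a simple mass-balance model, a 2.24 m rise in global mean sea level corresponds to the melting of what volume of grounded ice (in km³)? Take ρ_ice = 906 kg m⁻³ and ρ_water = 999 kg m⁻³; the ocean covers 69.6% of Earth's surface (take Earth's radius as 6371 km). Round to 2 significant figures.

Required water volume = Δh × A = 2.24 m × 3.55×10^14 m² = 7.952×10^14 m³ = 7.952×10^5 km³.
Ice volume = water volume × ρ_w/ρ_ice = 7.952×10^5 × 999/906 = 8.8×10^5 km³.

≈ 8.8×10^5 km³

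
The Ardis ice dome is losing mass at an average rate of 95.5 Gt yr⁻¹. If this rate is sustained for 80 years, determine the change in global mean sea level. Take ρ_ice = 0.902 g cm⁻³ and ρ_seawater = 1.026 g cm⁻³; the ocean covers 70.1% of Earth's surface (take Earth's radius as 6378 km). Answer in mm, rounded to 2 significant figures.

≈ 21 mm

Total mass lost = 95.5 Gt/yr × 80 yr = 7640 Gt = 7.640×10^15 kg.
ρ_w = 1.026 g cm⁻³ = 1026 kg m⁻³, so water volume = 7.640×10^15 / 1026 = 7.446×10^12 m³.
Δh = 7.446×10^12 / 3.58×10^14 = 0.0208 m = 21 mm.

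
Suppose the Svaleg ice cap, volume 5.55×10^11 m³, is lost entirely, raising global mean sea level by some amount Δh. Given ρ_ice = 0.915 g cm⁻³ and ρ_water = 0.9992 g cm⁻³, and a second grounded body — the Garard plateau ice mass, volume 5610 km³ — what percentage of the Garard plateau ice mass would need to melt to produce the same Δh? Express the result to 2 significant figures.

≈ 9.9 %

Equal sea-level rise means equal mass of meltwater, i.e. equal mass of ice lost.
Ice mass of Svaleg: 5.078×10^14 kg; ice mass of Garard: 5.133×10^15 kg.
Fraction required = 5.078×10^14 / 5.133×10^15 = 0.0989 → 9.9 %.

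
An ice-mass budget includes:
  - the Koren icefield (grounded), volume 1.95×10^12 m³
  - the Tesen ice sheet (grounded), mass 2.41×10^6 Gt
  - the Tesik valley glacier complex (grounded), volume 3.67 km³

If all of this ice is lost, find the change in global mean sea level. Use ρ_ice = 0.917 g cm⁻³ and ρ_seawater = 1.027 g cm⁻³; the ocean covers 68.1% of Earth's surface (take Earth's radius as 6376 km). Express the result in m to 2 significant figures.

Koren: 1.95×10^12 m³ × (917/1027) = 1.741×10^12 m³ of water.
Tesen: 2.41×10^6 Gt = 2.410×10^18 kg; dividing by ρ_w = 1.027 g cm⁻³ = 1027 kg m⁻³ gives 2.347×10^15 m³ of water.
Tesik: 3.67 km³ × (917/1027) = 3.277 km³ of water.
Total added water ≈ 2.348×10^15 m³ over 3.48×10^14 m² → Δh = 6.75 m.

≈ 6.8 m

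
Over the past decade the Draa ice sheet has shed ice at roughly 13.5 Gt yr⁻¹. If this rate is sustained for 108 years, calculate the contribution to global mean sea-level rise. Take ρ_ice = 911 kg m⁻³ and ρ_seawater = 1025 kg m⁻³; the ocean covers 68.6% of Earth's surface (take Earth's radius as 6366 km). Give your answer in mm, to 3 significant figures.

Total mass lost = 13.5 Gt/yr × 108 yr = 1458 Gt = 1.458×10^15 kg.
ρ_w = 1025 kg m⁻³, so water volume = 1.458×10^15 / 1025 = 1.422×10^12 m³.
Δh = 1.422×10^12 / 3.49×10^14 = 4.07×10^-3 m = 4.07 mm.

≈ 4.07 mm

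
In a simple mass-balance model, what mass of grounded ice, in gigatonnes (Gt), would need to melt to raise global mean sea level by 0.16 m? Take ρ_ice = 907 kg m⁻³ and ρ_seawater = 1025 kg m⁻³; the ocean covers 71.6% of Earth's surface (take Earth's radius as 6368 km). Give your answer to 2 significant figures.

Required water volume = Δh × A = 0.16 m × 3.65×10^14 m² = 5.838×10^13 m³.
ρ_w = 1025 kg m⁻³, so the mass of water = 5.838×10^13 m³ × 1025 kg m⁻³ = 5.984×10^16 kg = 6.0×10^4 Gt (and the same mass of ice, by conservation).

≈ 6.0×10^4 Gt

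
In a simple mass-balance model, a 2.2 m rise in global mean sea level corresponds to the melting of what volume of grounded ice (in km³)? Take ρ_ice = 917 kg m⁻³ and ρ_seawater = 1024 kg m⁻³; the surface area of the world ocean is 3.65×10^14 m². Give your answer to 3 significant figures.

≈ 8.97×10^5 km³

Required water volume = Δh × A = 2.2 m × 3.65×10^14 m² = 8.030×10^14 m³ = 8.030×10^5 km³.
Ice volume = water volume × ρ_w/ρ_ice = 8.030×10^5 × 1024/917 = 8.97×10^5 km³.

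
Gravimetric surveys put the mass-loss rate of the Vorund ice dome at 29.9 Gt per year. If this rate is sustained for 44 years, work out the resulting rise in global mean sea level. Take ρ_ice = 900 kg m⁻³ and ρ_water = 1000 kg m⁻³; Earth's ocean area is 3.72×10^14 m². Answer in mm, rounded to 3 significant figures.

≈ 3.54 mm

Total mass lost = 29.9 Gt/yr × 44 yr = 1316 Gt = 1.316×10^15 kg.
ρ_w = 1000 kg m⁻³, so water volume = 1.316×10^15 / 1000 = 1.316×10^12 m³.
Δh = 1.316×10^12 / 3.72×10^14 = 3.54×10^-3 m = 3.54 mm.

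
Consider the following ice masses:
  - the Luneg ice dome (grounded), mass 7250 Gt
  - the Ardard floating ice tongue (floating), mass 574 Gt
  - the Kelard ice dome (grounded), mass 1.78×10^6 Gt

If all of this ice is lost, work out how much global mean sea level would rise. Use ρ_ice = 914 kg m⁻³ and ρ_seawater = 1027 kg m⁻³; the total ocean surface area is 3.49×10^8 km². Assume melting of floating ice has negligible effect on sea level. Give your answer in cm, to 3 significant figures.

Luneg: 7250 Gt = 7.250×10^15 kg; dividing by ρ_w = 1027 kg m⁻³ gives 7.059×10^12 m³ of water.
The Ardard floating ice tongue is floating and already displaces its own weight of water, so its melt adds essentially nothing to sea level.
Kelard: 1.78×10^6 Gt = 1.780×10^18 kg; dividing by ρ_w = 1027 kg m⁻³ gives 1.733×10^15 m³ of water.
Total added water ≈ 1.740×10^15 m³ over 3.49×10^14 m² → Δh = 4.99 m = 499 cm.

≈ 499 cm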